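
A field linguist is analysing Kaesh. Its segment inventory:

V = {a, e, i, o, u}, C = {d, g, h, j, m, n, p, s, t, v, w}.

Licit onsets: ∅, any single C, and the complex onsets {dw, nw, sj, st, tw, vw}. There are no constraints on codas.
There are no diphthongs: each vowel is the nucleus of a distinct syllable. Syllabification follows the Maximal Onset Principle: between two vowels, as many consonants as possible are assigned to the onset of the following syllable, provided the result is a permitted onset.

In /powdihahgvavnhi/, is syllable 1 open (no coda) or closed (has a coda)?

closed

Vowels present: o, i, a, a, i; each is a nucleus, giving 5 syllables.
/o…i/ gap (V1→V2): /wd/; trying suffixes from longest down, /d/ is the first permitted one, so coda /w/ | onset /d/.
/i…a/ gap (V2→V3): just /h/ — single C goes to the following onset.
/a…a/ gap (V3→V4): cluster /hgv/ — the longest permitted-onset suffix is /v/; onset = /v/, preceding coda = /hg/.
/a…i/ gap (V4→V5): /vnh/ — longest licit onset from the right is /h/, leaving /vn/ as coda.
Result: pow.di.hahg.vavn.hi.
Syllable 1 is /pow/ with coda /w/, so it is closed.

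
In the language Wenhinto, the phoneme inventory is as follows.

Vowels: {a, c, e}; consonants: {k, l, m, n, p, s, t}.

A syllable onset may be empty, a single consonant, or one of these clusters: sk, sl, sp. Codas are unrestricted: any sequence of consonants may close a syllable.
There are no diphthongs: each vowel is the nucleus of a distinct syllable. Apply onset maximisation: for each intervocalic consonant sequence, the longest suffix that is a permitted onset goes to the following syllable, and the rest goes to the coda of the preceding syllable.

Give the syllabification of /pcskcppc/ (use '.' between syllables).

Nuclei (vowels): c, c, c → 3 syllables.
Between /c/ (V1) and /c/ (V2): /sk/ is a licit onset in full, so it all attaches to the next syllable.
Between /c/ (V2) and /c/ (V3): cluster /pp/ — the longest permitted-onset suffix is /p/; onset = /p/, preceding coda = /p/.

pc.skcp.pc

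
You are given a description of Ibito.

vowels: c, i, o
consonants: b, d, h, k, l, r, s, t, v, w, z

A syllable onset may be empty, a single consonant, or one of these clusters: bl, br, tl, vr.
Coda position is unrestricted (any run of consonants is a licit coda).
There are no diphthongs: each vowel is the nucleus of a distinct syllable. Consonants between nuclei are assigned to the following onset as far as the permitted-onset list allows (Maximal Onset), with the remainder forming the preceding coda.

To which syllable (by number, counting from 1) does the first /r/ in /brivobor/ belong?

Vowels present: i, o, o; each is a nucleus, giving 3 syllables.
σ1/σ2 boundary: just /v/ — single C goes to the following onset.
σ2/σ3 boundary: /b/ → onset of the next syllable (single consonants are always licit onsets).
So the parse is bri.vo.bor.
The first /r/ is in the onset of syllable 1 (/bri/).

1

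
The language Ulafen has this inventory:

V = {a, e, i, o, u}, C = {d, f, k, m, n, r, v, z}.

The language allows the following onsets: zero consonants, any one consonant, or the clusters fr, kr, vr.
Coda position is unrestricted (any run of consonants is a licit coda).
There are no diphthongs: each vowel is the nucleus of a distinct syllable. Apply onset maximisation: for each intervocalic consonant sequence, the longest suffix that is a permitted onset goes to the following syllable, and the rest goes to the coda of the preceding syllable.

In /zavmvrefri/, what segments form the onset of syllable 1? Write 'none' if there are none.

Nuclei (vowels): a, e, i → 3 syllables.
σ1/σ2 boundary: /vmvr/ splits as /vm/ + /vr/ (/vr/ is the longest suffix that is a licit onset).
σ2/σ3 boundary: /fr/ is a licit onset in full, so it all attaches to the next syllable.
Syllabification: zavm.vre.fri.
Syllable 1 is /zavm/: onset /z/, nucleus /a/, coda /vm/.

z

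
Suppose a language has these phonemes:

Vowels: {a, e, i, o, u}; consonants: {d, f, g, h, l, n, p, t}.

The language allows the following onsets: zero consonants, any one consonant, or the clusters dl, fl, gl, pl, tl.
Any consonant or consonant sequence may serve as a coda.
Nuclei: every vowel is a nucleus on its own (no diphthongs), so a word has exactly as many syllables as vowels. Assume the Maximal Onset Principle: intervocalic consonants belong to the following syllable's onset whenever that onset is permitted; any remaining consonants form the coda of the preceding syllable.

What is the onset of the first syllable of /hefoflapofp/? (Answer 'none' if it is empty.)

h

The vowels are e, o, a, o — 4 nuclei, so 4 syllables.
V1 /e/ – V2 /o/: /f/ → onset of the next syllable (single consonants are always licit onsets).
V2 /o/ – V3 /a/: /fl/ — entire cluster is a permitted onset → onset /fl/, coda ∅.
V3 /a/ – V4 /o/: /p/ is a single consonant, so it becomes the next onset.
So the parse is he.fo.fla.pofp.
Syllable 1 is /he/: onset /h/, nucleus /e/, coda ∅.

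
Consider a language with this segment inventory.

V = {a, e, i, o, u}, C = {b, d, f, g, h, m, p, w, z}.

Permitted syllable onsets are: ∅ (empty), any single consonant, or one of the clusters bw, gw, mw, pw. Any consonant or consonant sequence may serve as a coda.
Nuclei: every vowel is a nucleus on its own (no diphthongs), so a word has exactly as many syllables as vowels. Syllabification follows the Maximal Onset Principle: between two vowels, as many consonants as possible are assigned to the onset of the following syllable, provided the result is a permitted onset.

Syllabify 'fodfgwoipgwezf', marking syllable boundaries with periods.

Nuclei (vowels): o, o, i, e → 4 syllables.
σ1/σ2 boundary: /dfgw/ — longest licit onset from the right is /gw/, leaving /df/ as coda.
σ2/σ3 boundary: nothing intervenes; syllable break is V.V.
σ3/σ4 boundary: /pgw/ — longest licit onset from the right is /gw/, leaving /p/ as coda.

fodf.gwo.ip.gwezf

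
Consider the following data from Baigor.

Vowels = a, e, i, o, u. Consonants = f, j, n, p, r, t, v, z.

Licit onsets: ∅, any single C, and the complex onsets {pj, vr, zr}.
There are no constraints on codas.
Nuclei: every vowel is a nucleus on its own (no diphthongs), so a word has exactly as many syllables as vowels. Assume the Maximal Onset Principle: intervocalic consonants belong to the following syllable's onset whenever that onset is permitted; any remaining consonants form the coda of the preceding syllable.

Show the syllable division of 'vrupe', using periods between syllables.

The vowels are u, e — 2 nuclei, so 2 syllables.
σ1/σ2 boundary: just /p/ — single C goes to the following onset.

vru.pe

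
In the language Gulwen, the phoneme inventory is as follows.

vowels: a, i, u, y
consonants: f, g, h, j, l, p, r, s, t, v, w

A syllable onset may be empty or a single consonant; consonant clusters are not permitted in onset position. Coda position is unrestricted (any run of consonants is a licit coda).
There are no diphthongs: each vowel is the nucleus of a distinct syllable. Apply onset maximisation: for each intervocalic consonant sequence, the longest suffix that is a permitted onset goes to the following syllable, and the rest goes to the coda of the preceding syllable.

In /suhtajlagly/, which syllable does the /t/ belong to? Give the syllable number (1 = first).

2

The vowels are u, a, a, y — 4 nuclei, so 4 syllables.
V1 /u/ – V2 /a/: cluster /ht/ — the longest permitted-onset suffix is /t/; onset = /t/, preceding coda = /h/.
V2 /a/ – V3 /a/: /jl/ splits as /j/ + /l/ (/l/ is the longest suffix that is a licit onset).
V3 /a/ – V4 /y/: /gl/; trying suffixes from longest down, /l/ is the first permitted one, so coda /g/ | onset /l/.
Putting it together: suh.taj.lag.ly.
The /t/ is in the onset of syllable 2 (/taj/).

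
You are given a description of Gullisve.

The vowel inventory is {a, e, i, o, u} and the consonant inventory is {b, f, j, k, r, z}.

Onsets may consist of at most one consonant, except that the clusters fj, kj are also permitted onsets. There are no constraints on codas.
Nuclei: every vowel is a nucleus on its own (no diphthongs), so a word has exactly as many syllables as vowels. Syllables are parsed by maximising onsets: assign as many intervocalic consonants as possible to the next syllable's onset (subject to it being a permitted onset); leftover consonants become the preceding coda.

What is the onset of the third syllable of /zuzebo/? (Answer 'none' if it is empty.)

b

The vowels are u, e, o — 3 nuclei, so 3 syllables.
Between /u/ (V1) and /e/ (V2): just /z/ — single C goes to the following onset.
Between /e/ (V2) and /o/ (V3): just /b/ — single C goes to the following onset.
Syllabification: zu.ze.bo.
Syllable 3 is /bo/: onset /b/, nucleus /o/, coda ∅.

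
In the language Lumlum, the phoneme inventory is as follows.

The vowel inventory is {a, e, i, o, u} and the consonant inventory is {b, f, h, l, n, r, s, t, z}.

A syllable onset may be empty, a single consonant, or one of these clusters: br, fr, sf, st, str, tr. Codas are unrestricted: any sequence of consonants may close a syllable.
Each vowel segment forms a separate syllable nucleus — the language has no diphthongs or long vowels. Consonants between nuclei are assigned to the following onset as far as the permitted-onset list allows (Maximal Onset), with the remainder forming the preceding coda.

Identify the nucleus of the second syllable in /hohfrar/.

Nuclei (vowels): o, a → 2 syllables.
The second nucleus (vowel 2 from the left) is /a/.

a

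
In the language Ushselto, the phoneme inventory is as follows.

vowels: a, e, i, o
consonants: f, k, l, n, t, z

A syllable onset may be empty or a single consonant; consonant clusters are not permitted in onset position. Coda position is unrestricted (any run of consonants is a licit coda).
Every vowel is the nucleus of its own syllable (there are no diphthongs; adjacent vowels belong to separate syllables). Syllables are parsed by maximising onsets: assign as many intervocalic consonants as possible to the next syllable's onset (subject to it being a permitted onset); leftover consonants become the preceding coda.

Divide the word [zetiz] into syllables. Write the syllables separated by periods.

ze.tiz

The vowels are e, i — 2 nuclei, so 2 syllables.
V1 /e/ – V2 /i/: just /t/ — single C goes to the following onset.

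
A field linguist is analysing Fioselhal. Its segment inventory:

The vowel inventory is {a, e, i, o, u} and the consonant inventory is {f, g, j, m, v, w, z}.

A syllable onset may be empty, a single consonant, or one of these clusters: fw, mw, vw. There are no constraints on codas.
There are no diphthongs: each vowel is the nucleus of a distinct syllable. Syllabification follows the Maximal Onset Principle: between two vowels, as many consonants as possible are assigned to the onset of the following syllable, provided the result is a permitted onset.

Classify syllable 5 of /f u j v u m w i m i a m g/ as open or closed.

The vowels are u, u, i, i, a — 5 nuclei, so 5 syllables.
Between /u/ (V1) and /u/ (V2): cluster /jv/ — the longest permitted-onset suffix is /v/; onset = /v/, preceding coda = /j/.
Between /u/ (V2) and /i/ (V3): /mw/ — entire cluster is a permitted onset → onset /mw/, coda ∅.
Between /i/ (V3) and /i/ (V4): just /m/ — single C goes to the following onset.
Between /i/ (V4) and /a/ (V5): hiatus — the boundary sits between the two vowels.
So the parse is fuj.vu.mwi.mi.amg.
Syllable 5 is /amg/ with coda /mg/, so it is closed.

closed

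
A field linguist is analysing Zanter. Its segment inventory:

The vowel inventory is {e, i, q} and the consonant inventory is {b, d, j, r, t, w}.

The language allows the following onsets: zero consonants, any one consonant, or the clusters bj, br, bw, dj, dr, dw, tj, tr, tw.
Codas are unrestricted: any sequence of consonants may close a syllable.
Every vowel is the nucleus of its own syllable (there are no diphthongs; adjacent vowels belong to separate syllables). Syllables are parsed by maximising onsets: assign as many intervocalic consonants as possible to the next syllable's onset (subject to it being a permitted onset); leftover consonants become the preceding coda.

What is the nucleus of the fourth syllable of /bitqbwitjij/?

Vowels present: i, q, i, i; each is a nucleus, giving 4 syllables.
The fourth nucleus (vowel 4 from the left) is /i/.

i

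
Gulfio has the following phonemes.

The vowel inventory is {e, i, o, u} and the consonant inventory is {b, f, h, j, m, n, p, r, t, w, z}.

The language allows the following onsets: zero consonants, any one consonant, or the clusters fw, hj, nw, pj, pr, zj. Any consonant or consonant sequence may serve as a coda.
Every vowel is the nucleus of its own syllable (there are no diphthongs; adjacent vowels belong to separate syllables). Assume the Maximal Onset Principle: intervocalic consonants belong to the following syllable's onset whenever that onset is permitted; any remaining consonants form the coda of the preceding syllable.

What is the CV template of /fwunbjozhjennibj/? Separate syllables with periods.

Nuclei (vowels): u, o, e, i → 4 syllables.
Between /u/ (V1) and /o/ (V2): /nbj/; trying suffixes from longest down, /j/ is the first permitted one, so coda /nb/ | onset /j/.
Between /o/ (V2) and /e/ (V3): /zhj/ splits as /z/ + /hj/ (/hj/ is the longest suffix that is a licit onset).
Between /e/ (V3) and /i/ (V4): cluster /nn/ — the longest permitted-onset suffix is /n/; onset = /n/, preceding coda = /n/.
Syllabification: fwunb.joz.hjen.nibj.
Mapping each syllable to C/V: /fwunb/ → CCVCC, /joz/ → CVC, /hjen/ → CCVC, /nibj/ → CVCC.

CCVCC.CVC.CCVC.CVCC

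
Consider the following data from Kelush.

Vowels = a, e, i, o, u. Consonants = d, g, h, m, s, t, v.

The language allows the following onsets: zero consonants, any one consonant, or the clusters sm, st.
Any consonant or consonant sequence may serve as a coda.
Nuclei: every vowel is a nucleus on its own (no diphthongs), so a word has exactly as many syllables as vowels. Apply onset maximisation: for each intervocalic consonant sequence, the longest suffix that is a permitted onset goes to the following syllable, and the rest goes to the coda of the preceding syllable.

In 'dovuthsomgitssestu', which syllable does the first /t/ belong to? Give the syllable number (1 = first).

2

Vowels present: o, u, o, i, e, u; each is a nucleus, giving 6 syllables.
V1 /o/ – V2 /u/: /v/ → onset of the next syllable (single consonants are always licit onsets).
V2 /u/ – V3 /o/: /ths/ splits as /th/ + /s/ (/s/ is the longest suffix that is a licit onset).
V3 /o/ – V4 /i/: cluster /mg/ — the longest permitted-onset suffix is /g/; onset = /g/, preceding coda = /m/.
V4 /i/ – V5 /e/: /tss/; trying suffixes from longest down, /s/ is the first permitted one, so coda /ts/ | onset /s/.
V5 /e/ – V6 /u/: /st/ is a licit onset in full, so it all attaches to the next syllable.
Putting it together: do.vuth.som.gits.se.stu.
The first /t/ is in the coda of syllable 2 (/vuth/).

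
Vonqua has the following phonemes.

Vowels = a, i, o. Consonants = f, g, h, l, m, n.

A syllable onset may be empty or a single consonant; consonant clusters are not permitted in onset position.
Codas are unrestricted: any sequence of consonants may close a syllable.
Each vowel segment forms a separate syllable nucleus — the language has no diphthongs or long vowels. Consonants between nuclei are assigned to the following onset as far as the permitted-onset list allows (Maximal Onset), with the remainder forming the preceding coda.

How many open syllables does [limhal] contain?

0

The vowels are i, a — 2 nuclei, so 2 syllables.
V1 /i/ – V2 /a/: /mh/; trying suffixes from longest down, /h/ is the first permitted one, so coda /m/ | onset /h/.
Result: lim.hal.
Classifying each syllable: /lim/ (closed), /hal/ (closed).
Open syllables: 0.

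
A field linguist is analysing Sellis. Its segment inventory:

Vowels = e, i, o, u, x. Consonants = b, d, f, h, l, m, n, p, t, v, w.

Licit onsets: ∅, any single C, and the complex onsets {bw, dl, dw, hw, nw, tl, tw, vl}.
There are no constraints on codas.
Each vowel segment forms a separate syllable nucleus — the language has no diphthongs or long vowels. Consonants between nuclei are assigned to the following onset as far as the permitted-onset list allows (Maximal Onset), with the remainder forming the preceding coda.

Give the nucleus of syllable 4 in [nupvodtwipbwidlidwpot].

i

The vowels are u, o, i, i, i, o — 6 nuclei, so 6 syllables.
The fourth nucleus (vowel 4 from the left) is /i/.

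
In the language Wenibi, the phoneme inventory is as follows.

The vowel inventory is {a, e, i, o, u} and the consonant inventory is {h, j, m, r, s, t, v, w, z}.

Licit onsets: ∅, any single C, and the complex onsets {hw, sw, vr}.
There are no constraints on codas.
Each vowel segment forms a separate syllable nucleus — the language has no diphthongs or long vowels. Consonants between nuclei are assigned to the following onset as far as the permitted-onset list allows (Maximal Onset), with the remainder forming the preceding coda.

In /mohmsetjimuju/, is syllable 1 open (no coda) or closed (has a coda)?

Vowels present: o, e, i, u, u; each is a nucleus, giving 5 syllables.
V1 /o/ – V2 /e/: /hms/; trying suffixes from longest down, /s/ is the first permitted one, so coda /hm/ | onset /s/.
V2 /e/ – V3 /i/: /tj/ splits as /t/ + /j/ (/j/ is the longest suffix that is a licit onset).
V3 /i/ – V4 /u/: /m/ is a single consonant, so it becomes the next onset.
V4 /u/ – V5 /u/: /j/ is a single consonant, so it becomes the next onset.
Putting it together: mohm.set.ji.mu.ju.
Syllable 1 is /mohm/ with coda /hm/, so it is closed.

closed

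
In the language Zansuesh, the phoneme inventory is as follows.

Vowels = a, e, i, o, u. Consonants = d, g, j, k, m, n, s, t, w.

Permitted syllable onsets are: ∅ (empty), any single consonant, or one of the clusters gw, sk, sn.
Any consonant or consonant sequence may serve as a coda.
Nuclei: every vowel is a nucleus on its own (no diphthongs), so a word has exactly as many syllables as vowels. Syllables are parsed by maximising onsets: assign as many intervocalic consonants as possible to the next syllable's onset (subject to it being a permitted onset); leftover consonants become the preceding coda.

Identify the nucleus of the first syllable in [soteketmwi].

Vowels present: o, e, e, i; each is a nucleus, giving 4 syllables.
The first nucleus (vowel 1 from the left) is /o/.

o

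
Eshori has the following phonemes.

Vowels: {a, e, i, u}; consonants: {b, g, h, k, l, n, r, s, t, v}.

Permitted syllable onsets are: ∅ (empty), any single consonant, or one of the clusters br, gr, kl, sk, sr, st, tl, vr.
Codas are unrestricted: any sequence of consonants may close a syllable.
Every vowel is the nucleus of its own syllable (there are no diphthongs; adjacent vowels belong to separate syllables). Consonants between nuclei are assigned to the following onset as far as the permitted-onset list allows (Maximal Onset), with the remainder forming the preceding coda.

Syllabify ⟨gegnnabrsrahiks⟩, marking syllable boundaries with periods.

gegn.nabr.sra.hiks

Nuclei (vowels): e, a, a, i → 4 syllables.
Between /e/ (V1) and /a/ (V2): /gnn/ — longest licit onset from the right is /n/, leaving /gn/ as coda.
Between /a/ (V2) and /a/ (V3): /brsr/ — longest licit onset from the right is /sr/, leaving /br/ as coda.
Between /a/ (V3) and /i/ (V4): just /h/ — single C goes to the following onset.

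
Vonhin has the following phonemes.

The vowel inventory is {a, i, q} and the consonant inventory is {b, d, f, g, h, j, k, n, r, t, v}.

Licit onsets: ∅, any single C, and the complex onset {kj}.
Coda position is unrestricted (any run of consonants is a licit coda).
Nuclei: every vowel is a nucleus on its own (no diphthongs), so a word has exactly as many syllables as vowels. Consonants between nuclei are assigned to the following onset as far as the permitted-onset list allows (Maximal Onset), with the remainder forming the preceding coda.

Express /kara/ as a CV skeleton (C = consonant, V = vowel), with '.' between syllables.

Vowels present: a, a; each is a nucleus, giving 2 syllables.
Between /a/ (V1) and /a/ (V2): just /r/ — single C goes to the following onset.
Putting it together: ka.ra.
Mapping each syllable to C/V: /ka/ → CV, /ra/ → CV.

CV.CV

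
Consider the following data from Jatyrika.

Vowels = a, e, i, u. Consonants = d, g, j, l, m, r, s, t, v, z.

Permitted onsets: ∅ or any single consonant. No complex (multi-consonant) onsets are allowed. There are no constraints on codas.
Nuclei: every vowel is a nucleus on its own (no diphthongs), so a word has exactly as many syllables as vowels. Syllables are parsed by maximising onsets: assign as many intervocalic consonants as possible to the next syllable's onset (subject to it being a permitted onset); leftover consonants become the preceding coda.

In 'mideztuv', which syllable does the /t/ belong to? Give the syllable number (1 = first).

3

The vowels are i, e, u — 3 nuclei, so 3 syllables.
V1 /i/ – V2 /e/: /d/ → onset of the next syllable (single consonants are always licit onsets).
V2 /e/ – V3 /u/: cluster /zt/ — the longest permitted-onset suffix is /t/; onset = /t/, preceding coda = /z/.
So the parse is mi.dez.tuv.
The /t/ is in the onset of syllable 3 (/tuv/).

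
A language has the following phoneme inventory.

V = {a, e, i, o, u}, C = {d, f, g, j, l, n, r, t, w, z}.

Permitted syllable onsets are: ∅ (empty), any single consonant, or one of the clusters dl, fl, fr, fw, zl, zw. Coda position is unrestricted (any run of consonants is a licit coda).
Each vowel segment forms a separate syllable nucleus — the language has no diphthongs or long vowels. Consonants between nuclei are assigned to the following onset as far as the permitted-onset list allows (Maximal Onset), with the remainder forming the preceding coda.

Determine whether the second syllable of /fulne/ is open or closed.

open

Vowels present: u, e; each is a nucleus, giving 2 syllables.
V1 /u/ – V2 /e/: cluster /ln/ — the longest permitted-onset suffix is /n/; onset = /n/, preceding coda = /l/.
So the parse is ful.ne.
Syllable 2 is /ne/; it ends in its nucleus with no coda, so it is open.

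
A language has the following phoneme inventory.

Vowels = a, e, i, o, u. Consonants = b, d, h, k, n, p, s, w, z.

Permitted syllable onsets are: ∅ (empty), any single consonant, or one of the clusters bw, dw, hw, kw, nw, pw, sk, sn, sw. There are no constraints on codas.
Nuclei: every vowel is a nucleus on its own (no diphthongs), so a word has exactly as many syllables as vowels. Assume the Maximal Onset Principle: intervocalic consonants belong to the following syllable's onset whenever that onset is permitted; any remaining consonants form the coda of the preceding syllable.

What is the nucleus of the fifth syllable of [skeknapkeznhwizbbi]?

i

Nuclei (vowels): e, a, e, i, i → 5 syllables.
The fifth nucleus (vowel 5 from the left) is /i/.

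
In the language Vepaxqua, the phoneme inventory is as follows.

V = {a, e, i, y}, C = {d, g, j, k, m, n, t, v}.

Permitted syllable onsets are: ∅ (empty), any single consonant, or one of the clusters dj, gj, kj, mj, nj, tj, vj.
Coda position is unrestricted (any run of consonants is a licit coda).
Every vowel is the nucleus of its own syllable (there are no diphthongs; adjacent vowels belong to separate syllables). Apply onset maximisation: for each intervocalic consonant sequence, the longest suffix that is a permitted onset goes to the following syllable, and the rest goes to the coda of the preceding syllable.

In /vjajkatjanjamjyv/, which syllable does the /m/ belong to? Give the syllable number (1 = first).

The vowels are a, a, a, a, y — 5 nuclei, so 5 syllables.
σ1/σ2 boundary: /jk/; trying suffixes from longest down, /k/ is the first permitted one, so coda /j/ | onset /k/.
σ2/σ3 boundary: /tj/ — entire cluster is a permitted onset → onset /tj/, coda ∅.
σ3/σ4 boundary: cluster /nj/ — /nj/ is itself a permitted onset, so the whole cluster goes right; preceding coda = ∅.
σ4/σ5 boundary: /mj/ is a licit onset in full, so it all attaches to the next syllable.
So the parse is vjaj.ka.tja.nja.mjyv.
The /m/ is in the onset of syllable 5 (/mjyv/).

5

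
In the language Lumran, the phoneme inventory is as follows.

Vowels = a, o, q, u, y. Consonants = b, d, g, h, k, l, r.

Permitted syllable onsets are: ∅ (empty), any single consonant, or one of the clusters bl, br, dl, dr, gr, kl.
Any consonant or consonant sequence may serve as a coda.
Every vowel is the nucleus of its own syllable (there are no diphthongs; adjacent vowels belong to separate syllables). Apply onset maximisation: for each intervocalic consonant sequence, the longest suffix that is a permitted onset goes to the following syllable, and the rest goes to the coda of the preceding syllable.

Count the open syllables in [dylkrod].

The vowels are y, o — 2 nuclei, so 2 syllables.
Between /y/ (V1) and /o/ (V2): cluster /lkr/ — the longest permitted-onset suffix is /r/; onset = /r/, preceding coda = /lk/.
Result: dylk.rod.
Classifying each syllable: /dylk/ (closed), /rod/ (closed).
Open syllables: 0.

0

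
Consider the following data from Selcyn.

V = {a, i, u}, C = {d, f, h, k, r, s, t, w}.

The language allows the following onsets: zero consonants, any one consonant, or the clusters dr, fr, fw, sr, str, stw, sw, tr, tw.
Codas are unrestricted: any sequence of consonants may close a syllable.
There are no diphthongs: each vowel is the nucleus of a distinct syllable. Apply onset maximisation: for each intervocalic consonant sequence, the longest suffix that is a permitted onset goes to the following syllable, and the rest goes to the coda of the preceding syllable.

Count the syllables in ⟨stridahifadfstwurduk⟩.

6

Nuclei (vowels): i, a, i, a, u, u → 6 syllables.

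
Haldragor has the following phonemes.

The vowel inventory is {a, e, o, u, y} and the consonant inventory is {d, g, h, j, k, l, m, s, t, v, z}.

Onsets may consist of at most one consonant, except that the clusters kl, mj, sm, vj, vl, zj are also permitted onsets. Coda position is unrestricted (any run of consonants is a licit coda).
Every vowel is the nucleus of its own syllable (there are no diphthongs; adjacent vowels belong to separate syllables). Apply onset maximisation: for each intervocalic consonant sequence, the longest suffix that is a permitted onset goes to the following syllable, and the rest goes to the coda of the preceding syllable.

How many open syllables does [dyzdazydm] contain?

Nuclei (vowels): y, a, y → 3 syllables.
σ1/σ2 boundary: cluster /zd/ — the longest permitted-onset suffix is /d/; onset = /d/, preceding coda = /z/.
σ2/σ3 boundary: just /z/ — single C goes to the following onset.
Putting it together: dyz.da.zydm.
Classifying each syllable: /dyz/ (closed), /da/ (open), /zydm/ (closed).
Open syllables: 1.

1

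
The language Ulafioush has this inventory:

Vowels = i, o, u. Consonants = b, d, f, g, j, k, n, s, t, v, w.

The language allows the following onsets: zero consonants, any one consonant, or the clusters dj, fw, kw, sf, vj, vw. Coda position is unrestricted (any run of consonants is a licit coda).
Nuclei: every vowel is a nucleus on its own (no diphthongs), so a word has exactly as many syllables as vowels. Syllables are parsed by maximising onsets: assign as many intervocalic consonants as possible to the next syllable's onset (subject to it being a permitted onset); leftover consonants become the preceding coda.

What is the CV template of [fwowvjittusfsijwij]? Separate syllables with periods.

The vowels are o, i, u, i, i — 5 nuclei, so 5 syllables.
Between /o/ (V1) and /i/ (V2): cluster /wvj/ — the longest permitted-onset suffix is /vj/; onset = /vj/, preceding coda = /w/.
Between /i/ (V2) and /u/ (V3): cluster /tt/ — the longest permitted-onset suffix is /t/; onset = /t/, preceding coda = /t/.
Between /u/ (V3) and /i/ (V4): /sfs/ — longest licit onset from the right is /s/, leaving /sf/ as coda.
Between /i/ (V4) and /i/ (V5): cluster /jw/ — the longest permitted-onset suffix is /w/; onset = /w/, preceding coda = /j/.
So the parse is fwow.vjit.tusf.sij.wij.
Mapping each syllable to C/V: /fwow/ → CCVC, /vjit/ → CCVC, /tusf/ → CVCC, /sij/ → CVC, /wij/ → CVC.

CCVC.CCVC.CVCC.CVC.CVC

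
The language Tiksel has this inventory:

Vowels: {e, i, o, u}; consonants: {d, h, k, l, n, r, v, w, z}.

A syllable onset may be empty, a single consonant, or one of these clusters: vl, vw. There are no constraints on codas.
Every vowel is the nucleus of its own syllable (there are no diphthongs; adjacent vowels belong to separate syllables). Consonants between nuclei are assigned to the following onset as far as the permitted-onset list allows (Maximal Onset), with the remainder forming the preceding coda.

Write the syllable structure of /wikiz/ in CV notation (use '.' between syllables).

The vowels are i, i — 2 nuclei, so 2 syllables.
/i…i/ gap (V1→V2): /k/ → onset of the next syllable (single consonants are always licit onsets).
Result: wi.kiz.
Mapping each syllable to C/V: /wi/ → CV, /kiz/ → CVC.

CV.CVC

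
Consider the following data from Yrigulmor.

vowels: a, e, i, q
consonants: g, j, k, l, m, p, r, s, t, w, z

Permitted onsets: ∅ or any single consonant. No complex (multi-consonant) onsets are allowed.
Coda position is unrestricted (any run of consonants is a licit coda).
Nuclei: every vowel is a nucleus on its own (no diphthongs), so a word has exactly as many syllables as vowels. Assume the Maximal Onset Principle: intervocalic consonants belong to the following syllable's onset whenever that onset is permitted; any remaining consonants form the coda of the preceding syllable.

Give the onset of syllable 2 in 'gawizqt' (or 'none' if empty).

w

The vowels are a, i, q — 3 nuclei, so 3 syllables.
σ1/σ2 boundary: /w/ is a single consonant, so it becomes the next onset.
σ2/σ3 boundary: just /z/ — single C goes to the following onset.
Syllabification: ga.wi.zqt.
Syllable 2 is /wi/: onset /w/, nucleus /i/, coda ∅.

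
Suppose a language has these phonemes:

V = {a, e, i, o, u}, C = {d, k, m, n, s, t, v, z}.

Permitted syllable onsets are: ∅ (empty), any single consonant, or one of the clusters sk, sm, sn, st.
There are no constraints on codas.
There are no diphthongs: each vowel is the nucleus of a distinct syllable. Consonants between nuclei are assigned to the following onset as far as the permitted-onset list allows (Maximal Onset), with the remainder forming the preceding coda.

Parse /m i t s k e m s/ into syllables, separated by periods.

mit.skems

Nuclei (vowels): i, e → 2 syllables.
V1 /i/ – V2 /e/: /tsk/ splits as /t/ + /sk/ (/sk/ is the longest suffix that is a licit onset).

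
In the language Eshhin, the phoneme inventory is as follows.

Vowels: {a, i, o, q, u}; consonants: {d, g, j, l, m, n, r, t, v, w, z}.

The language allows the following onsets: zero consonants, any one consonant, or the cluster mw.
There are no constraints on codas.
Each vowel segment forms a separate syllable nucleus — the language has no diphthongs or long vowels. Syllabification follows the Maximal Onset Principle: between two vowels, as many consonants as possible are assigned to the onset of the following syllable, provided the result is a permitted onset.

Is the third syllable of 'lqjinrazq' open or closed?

open

Nuclei (vowels): q, i, a, q → 4 syllables.
V1 /q/ – V2 /i/: /j/ → onset of the next syllable (single consonants are always licit onsets).
V2 /i/ – V3 /a/: cluster /nr/ — the longest permitted-onset suffix is /r/; onset = /r/, preceding coda = /n/.
V3 /a/ – V4 /q/: /z/ → onset of the next syllable (single consonants are always licit onsets).
So the parse is lq.jin.ra.zq.
Syllable 3 is /ra/; it ends in its nucleus with no coda, so it is open.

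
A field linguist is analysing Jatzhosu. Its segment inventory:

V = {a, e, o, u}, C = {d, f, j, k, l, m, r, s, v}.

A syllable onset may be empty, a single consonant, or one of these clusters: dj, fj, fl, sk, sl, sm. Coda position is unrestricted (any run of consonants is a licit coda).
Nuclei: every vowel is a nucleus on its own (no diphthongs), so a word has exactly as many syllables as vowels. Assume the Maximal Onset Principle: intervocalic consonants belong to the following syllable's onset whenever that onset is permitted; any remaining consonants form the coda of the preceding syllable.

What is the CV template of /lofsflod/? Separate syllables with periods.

The vowels are o, o — 2 nuclei, so 2 syllables.
V1 /o/ – V2 /o/: /fsfl/ — longest licit onset from the right is /fl/, leaving /fs/ as coda.
Putting it together: lofs.flod.
Mapping each syllable to C/V: /lofs/ → CVCC, /flod/ → CCVC.

CVCC.CCVC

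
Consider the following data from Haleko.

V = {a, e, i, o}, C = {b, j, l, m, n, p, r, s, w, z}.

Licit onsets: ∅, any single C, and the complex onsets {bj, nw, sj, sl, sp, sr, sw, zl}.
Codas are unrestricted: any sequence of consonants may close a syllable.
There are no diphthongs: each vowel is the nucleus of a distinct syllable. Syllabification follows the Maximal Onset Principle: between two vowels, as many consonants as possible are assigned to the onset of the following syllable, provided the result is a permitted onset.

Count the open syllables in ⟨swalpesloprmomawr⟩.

2

Nuclei (vowels): a, e, o, o, a → 5 syllables.
σ1/σ2 boundary: /lp/ splits as /l/ + /p/ (/p/ is the longest suffix that is a licit onset).
σ2/σ3 boundary: cluster /sl/ — /sl/ is itself a permitted onset, so the whole cluster goes right; preceding coda = ∅.
σ3/σ4 boundary: /prm/ — longest licit onset from the right is /m/, leaving /pr/ as coda.
σ4/σ5 boundary: /m/ is a single consonant, so it becomes the next onset.
Putting it together: swal.pe.slopr.mo.mawr.
Classifying each syllable: /swal/ (closed), /pe/ (open), /slopr/ (closed), /mo/ (open), /mawr/ (closed).
Open syllables: 2.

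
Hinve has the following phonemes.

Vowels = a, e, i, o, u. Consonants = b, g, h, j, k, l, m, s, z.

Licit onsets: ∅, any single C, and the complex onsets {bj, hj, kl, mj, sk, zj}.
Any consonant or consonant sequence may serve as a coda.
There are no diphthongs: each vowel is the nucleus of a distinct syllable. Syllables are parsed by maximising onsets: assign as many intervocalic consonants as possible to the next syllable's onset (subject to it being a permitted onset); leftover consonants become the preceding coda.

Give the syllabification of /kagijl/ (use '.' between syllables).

ka.gijl

The vowels are a, i — 2 nuclei, so 2 syllables.
Between /a/ (V1) and /i/ (V2): /g/ is a single consonant, so it becomes the next onset.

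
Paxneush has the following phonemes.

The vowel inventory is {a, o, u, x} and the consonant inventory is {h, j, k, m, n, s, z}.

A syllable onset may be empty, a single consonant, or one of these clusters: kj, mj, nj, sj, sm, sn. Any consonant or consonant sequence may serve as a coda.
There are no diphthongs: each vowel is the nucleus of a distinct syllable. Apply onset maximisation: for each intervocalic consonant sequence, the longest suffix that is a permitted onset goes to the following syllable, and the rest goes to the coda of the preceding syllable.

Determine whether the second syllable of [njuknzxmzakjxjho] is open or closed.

The vowels are u, x, a, x, o — 5 nuclei, so 5 syllables.
σ1/σ2 boundary: /knz/; trying suffixes from longest down, /z/ is the first permitted one, so coda /kn/ | onset /z/.
σ2/σ3 boundary: /mz/ splits as /m/ + /z/ (/z/ is the longest suffix that is a licit onset).
σ3/σ4 boundary: /kj/ is a licit onset in full, so it all attaches to the next syllable.
σ4/σ5 boundary: /jh/ splits as /j/ + /h/ (/h/ is the longest suffix that is a licit onset).
Result: njukn.zxm.za.kjxj.ho.
Syllable 2 is /zxm/ with coda /m/, so it is closed.

closed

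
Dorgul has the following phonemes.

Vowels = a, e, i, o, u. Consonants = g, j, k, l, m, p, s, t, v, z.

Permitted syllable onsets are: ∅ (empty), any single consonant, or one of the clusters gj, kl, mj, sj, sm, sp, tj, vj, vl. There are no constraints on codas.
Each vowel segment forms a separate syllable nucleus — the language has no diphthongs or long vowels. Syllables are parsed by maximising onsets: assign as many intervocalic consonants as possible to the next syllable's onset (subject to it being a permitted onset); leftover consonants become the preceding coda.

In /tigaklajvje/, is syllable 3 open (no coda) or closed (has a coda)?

Vowels present: i, a, a, e; each is a nucleus, giving 4 syllables.
V1 /i/ – V2 /a/: just /g/ — single C goes to the following onset.
V2 /a/ – V3 /a/: /kl/ is a licit onset in full, so it all attaches to the next syllable.
V3 /a/ – V4 /e/: /jvj/ — longest licit onset from the right is /vj/, leaving /j/ as coda.
So the parse is ti.ga.klaj.vje.
Syllable 3 is /klaj/ with coda /j/, so it is closed.

closed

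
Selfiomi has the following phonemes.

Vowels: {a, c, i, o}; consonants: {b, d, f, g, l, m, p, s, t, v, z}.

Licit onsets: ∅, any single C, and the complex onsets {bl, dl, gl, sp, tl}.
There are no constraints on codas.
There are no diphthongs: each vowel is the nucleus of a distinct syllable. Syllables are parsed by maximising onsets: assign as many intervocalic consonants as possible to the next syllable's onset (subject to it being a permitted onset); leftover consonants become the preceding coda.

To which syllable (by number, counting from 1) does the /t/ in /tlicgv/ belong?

1

Vowels present: i, c; each is a nucleus, giving 2 syllables.
V1 /i/ – V2 /c/: no consonants, so the boundary falls immediately after /i/.
Result: tli.cgv.
The /t/ is in the onset of syllable 1 (/tli/).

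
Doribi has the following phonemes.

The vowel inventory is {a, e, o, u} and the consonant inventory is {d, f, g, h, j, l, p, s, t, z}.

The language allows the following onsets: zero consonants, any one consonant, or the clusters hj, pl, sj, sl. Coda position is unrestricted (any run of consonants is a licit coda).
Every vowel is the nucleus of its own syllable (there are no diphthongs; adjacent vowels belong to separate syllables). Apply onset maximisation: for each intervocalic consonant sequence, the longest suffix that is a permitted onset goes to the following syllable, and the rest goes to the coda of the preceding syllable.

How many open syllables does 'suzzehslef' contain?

0

Nuclei (vowels): u, e, e → 3 syllables.
Between /u/ (V1) and /e/ (V2): cluster /zz/ — the longest permitted-onset suffix is /z/; onset = /z/, preceding coda = /z/.
Between /e/ (V2) and /e/ (V3): /hsl/; trying suffixes from longest down, /sl/ is the first permitted one, so coda /h/ | onset /sl/.
Putting it together: suz.zeh.slef.
Classifying each syllable: /suz/ (closed), /zeh/ (closed), /slef/ (closed).
Open syllables: 0.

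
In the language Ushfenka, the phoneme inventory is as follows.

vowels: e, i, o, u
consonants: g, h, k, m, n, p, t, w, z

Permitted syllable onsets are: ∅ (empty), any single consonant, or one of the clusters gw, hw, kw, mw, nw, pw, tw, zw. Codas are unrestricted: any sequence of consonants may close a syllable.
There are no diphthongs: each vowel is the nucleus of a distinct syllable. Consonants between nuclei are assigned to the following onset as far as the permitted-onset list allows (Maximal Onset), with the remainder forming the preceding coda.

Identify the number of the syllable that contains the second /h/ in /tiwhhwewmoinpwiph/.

The vowels are i, e, o, i, i — 5 nuclei, so 5 syllables.
σ1/σ2 boundary: cluster /whhw/ — the longest permitted-onset suffix is /hw/; onset = /hw/, preceding coda = /wh/.
σ2/σ3 boundary: /wm/; trying suffixes from longest down, /m/ is the first permitted one, so coda /w/ | onset /m/.
σ3/σ4 boundary: no consonants, so the boundary falls immediately after /o/.
σ4/σ5 boundary: /npw/ splits as /n/ + /pw/ (/pw/ is the longest suffix that is a licit onset).
Result: tiwh.hwew.mo.in.pwiph.
The second /h/ is in the onset of syllable 2 (/hwew/).

2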